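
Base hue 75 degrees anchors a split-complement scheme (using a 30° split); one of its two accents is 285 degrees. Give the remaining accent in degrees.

Split-complementary hues sit 30° either side of the complement.
Complement of the base 75°: 75 + 180 = 255°
The given accent 285° is 30° one side of 255°; the other accent sits 30° the other side: 255 − 30 = 225°

225°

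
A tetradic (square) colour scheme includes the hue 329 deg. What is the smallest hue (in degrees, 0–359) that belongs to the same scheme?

A square tetradic scheme places four hues every 90°.
The full set through 329° is {59°, 149°, 239°, 329°}.

59°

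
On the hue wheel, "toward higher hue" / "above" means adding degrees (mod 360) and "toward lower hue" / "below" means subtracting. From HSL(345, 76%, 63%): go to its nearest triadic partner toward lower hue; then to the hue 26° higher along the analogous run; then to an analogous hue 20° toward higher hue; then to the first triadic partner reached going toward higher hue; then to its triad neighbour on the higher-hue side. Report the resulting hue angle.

345 − 120 = 225°   (triadic ↓)
225 + 26 = 251°   (analog 26° ↑)
251 + 20 = 271°   (analog 20° ↑)
271 + 120 = 391 → 391 − 360 = 31°   (triadic ↑)
31 + 120 = 151°   (triadic ↑)

151°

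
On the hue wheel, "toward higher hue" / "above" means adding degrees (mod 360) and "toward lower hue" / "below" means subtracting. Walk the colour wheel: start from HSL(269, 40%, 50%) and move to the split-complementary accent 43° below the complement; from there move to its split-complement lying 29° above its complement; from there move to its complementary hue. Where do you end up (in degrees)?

+137° (split-comp 43° ↓): 269 + 137 = 406 → 406 − 360 = 46°
+209° (split-comp 29° ↑): 46 + 209 = 255°
+180° (complement): 255 + 180 = 435 → 435 − 360 = 75°

75°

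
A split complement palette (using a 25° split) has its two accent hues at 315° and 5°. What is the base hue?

160°

The accents sit 25° either side of the complement, so the complement is their short-arc midpoint on the wheel.
Short-arc midpoint of 315° and 5°: 340°.
Base is 180° from the complement: 340 − 180 = 160°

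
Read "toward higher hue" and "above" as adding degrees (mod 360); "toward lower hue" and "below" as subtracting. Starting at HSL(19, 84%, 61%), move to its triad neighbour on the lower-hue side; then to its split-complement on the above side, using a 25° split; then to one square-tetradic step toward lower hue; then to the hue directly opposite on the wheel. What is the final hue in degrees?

194°

−120° (triadic ↓): 19 − 120 = -101 → -101 + 360 = 259°
+205° (split-comp 25° ↑): 259 + 205 = 464 → 464 − 360 = 104°
−90° (square ↓): 104 − 90 = 14°
+180° (complement): 14 + 180 = 194°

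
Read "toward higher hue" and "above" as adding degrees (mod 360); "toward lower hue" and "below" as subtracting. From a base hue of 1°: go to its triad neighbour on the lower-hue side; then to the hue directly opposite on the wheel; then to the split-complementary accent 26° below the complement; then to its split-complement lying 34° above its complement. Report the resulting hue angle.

69°

−120° (triadic ↓): 1 − 120 = -119 → -119 + 360 = 241°
+180° (complement): 241 + 180 = 421 → 421 − 360 = 61°
+154° (split-comp 26° ↓): 61 + 154 = 215°
+214° (split-comp 34° ↑): 215 + 214 = 429 → 429 − 360 = 69°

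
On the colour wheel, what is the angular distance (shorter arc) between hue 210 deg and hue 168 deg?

|210 − 168| = 42.
42 ≤ 180, so the shorter arc is 42°.

42°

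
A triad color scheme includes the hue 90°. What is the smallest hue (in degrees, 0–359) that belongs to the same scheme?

A triad places three hues 120° apart.
The full set through 90° is {90°, 210°, 330°}.

90°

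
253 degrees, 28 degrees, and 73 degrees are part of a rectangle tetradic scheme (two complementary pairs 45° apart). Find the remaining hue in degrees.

208°

A rectangular tetradic uses two complementary pairs 45° apart: offsets 0°, 45°, 180°, 225°.
Among {28°, 73°, 253°}, 253° and 73° are a 180° pair.
The remaining hue 28° needs its own complement: 28 + 180 = 208°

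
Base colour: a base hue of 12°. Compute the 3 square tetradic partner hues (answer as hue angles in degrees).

A square tetradic scheme places four hues every 90°.
12 + 90 = 102°
12 + 180 = 192°
12 + 270 = 282°

102°, 192°, 282°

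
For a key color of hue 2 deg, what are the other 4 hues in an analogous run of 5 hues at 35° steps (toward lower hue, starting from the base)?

327°, 292°, 257°, and 222°

2 − 35 = -33 → -33 + 360 = 327°
2 − 70 = -68 → -68 + 360 = 292°
2 − 105 = -103 → -103 + 360 = 257°
2 − 140 = -138 → -138 + 360 = 222°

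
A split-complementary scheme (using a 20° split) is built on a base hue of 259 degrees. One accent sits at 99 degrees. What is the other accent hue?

Split-complementary hues sit 20° either side of the complement.
Complement of the base 259°: 259 + 180 = 439 → 439 − 360 = 79°
The given accent 99° is 20° one side of 79°; the other accent sits 20° the other side: 79 − 20 = 59°

59°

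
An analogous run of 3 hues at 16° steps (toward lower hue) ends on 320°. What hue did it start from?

2 steps of 16° (toward lower hue) give a net shift of −32°.
Start = end − shift: 320 + 32 = 352°

352°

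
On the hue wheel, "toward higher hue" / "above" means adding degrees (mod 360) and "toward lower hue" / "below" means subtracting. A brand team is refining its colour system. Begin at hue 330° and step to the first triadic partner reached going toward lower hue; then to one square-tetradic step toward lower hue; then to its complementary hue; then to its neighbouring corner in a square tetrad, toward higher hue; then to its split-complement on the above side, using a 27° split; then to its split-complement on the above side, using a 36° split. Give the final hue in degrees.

93°

330 − 120 = 210°   (triadic ↓)
210 − 90 = 120°   (square ↓)
120 + 180 = 300°   (complement)
300 + 90 = 390 → 390 − 360 = 30°   (square ↑)
30 + 207 = 237°   (split-comp 27° ↑)
237 + 216 = 453 → 453 − 360 = 93°   (split-comp 36° ↑)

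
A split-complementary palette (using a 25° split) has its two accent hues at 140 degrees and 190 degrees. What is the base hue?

345°

The accents sit 25° either side of the complement, so the complement is their short-arc midpoint on the wheel.
Short-arc midpoint of 140° and 190°: 165°.
Base is 180° from the complement: 165 − 180 = -15 → -15 + 360 = 345°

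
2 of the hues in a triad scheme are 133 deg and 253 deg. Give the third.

13°

A triad places three hues 120° apart.
The full set through 133° is {13°, 133°, 253°}.
Given {133°, 253°}, the missing hue is 13°.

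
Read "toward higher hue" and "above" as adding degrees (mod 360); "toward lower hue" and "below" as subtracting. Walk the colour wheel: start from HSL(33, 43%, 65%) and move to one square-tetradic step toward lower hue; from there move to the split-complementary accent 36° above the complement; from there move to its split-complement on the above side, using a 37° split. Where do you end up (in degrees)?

33 − 90 = -57 → -57 + 360 = 303°   (square ↓)
303 + 216 = 519 → 519 − 360 = 159°   (split-comp 36° ↑)
159 + 217 = 376 → 376 − 360 = 16°   (split-comp 37° ↑)

16°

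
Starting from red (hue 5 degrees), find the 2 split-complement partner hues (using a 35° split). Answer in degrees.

150° and 220°

Split-complementary hues sit 35° either side of the complement.
Complement of 5 degrees: 5 + 180 = 185°
185 − 35 = 150°
185 + 35 = 220°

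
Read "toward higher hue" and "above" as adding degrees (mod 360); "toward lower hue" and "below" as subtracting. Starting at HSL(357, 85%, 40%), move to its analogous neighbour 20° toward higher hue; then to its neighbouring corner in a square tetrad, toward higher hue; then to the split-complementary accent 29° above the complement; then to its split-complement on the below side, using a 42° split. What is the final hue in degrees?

+20° (analog 20° ↑): 357 + 20 = 377 → 377 − 360 = 17°
+90° (square ↑): 17 + 90 = 107°
+209° (split-comp 29° ↑): 107 + 209 = 316°
+138° (split-comp 42° ↓): 316 + 138 = 454 → 454 − 360 = 94°

94°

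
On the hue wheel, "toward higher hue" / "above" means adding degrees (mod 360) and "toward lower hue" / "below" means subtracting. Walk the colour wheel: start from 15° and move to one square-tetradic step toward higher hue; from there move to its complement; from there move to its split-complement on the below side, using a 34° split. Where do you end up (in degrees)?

square ↑ +90°: 15 + 90 = 105°
complement +180°: 105 + 180 = 285°
split-comp 34° ↓ +146°: 285 + 146 = 431 → 431 − 360 = 71°

71°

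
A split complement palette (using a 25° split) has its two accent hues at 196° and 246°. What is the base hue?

The accents sit 25° either side of the complement, so the complement is their short-arc midpoint on the wheel.
Short-arc midpoint of 196° and 246°: 221°.
Base is 180° from the complement: 221 − 180 = 41°

41°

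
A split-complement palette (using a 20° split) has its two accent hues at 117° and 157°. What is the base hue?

The accents sit 20° either side of the complement, so the complement is their short-arc midpoint on the wheel.
Short-arc midpoint of 117° and 157°: 137°.
Base is 180° from the complement: 137 − 180 = -43 → -43 + 360 = 317°

317°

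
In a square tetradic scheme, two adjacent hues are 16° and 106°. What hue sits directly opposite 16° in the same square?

196°

A square tetradic scheme places four hues 90° apart; opposite corners are 180° apart.
16 + 180 = 196°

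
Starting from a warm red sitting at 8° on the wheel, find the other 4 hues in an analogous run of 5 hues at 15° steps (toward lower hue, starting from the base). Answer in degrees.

Analogous hues sit every 15° along the wheel.
8 − 15 = -7 → -7 + 360 = 353°
8 − 30 = -22 → -22 + 360 = 338°
8 − 45 = -37 → -37 + 360 = 323°
8 − 60 = -52 → -52 + 360 = 308°

353°, 338°, 323°, and 308°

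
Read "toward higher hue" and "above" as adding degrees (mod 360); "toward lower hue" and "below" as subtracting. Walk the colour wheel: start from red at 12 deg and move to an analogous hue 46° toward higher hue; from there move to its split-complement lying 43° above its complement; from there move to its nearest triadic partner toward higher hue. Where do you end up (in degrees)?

+46° (analog 46° ↑): 12 + 46 = 58°
+223° (split-comp 43° ↑): 58 + 223 = 281°
+120° (triadic ↑): 281 + 120 = 401 → 401 − 360 = 41°

41°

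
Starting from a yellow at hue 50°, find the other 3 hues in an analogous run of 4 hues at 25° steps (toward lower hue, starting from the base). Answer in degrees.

Analogous hues sit every 25° along the wheel.
50 − 25 = 25°
50 − 50 = 0°
50 − 75 = -25 → -25 + 360 = 335°

25°, 0°, 335°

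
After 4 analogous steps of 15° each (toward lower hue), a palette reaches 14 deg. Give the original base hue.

74°

4 steps of 15° (toward lower hue) give a net shift of −60°.
Start = end − shift: 14 + 60 = 74°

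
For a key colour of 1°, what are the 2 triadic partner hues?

121° and 241°

1 + 120 = 121°
1 + 240 = 241°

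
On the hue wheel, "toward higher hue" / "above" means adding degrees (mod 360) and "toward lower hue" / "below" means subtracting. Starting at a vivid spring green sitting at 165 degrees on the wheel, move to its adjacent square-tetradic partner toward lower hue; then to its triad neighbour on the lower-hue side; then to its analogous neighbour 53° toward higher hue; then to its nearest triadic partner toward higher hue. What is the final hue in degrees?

128°

−90° (square ↓): 165 − 90 = 75°
−120° (triadic ↓): 75 − 120 = -45 → -45 + 360 = 315°
+53° (analog 53° ↑): 315 + 53 = 368 → 368 − 360 = 8°
+120° (triadic ↑): 8 + 120 = 128°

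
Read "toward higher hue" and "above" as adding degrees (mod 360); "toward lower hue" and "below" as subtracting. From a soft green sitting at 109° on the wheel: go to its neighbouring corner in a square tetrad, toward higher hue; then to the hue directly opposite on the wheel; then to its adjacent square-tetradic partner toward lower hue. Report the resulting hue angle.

+90° (square ↑): 109 + 90 = 199°
+180° (complement): 199 + 180 = 379 → 379 − 360 = 19°
−90° (square ↓): 19 − 90 = -71 → -71 + 360 = 289°

289°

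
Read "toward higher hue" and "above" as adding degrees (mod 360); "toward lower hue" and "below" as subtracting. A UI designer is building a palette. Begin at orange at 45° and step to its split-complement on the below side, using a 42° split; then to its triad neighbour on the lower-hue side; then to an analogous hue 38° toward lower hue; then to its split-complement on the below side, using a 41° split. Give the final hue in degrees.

+138° (split-comp 42° ↓): 45 + 138 = 183°
−120° (triadic ↓): 183 − 120 = 63°
−38° (analog 38° ↓): 63 − 38 = 25°
+139° (split-comp 41° ↓): 25 + 139 = 164°

164°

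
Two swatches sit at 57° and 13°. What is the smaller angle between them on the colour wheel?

|57 − 13| = 44.
44 ≤ 180, so the shorter arc is 44°.

44°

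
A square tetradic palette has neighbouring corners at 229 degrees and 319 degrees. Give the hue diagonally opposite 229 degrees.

A square tetradic scheme places four hues 90° apart; opposite corners are 180° apart.
229 + 180 = 409 → 409 − 360 = 49°

49°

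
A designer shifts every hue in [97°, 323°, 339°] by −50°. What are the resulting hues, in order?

47°, 273°, 289°

97 − 50 = 47°
323 − 50 = 273°
339 − 50 = 289°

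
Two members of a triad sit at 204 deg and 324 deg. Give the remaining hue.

84°

A triad spaces three hues 120° apart.
The full set is {84°, 204°, 324°}.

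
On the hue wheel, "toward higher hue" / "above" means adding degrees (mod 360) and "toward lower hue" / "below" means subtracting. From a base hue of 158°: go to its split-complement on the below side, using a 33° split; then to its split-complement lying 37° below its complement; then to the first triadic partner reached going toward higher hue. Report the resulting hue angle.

split-comp 33° ↓ +147°: 158 + 147 = 305°
split-comp 37° ↓ +143°: 305 + 143 = 448 → 448 − 360 = 88°
triadic ↑ +120°: 88 + 120 = 208°

208°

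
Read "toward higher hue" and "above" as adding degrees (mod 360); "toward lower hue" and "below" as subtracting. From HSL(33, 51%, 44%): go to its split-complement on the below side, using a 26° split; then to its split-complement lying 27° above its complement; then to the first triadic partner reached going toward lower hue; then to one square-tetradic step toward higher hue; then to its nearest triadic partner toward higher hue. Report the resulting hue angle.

+154° (split-comp 26° ↓): 33 + 154 = 187°
+207° (split-comp 27° ↑): 187 + 207 = 394 → 394 − 360 = 34°
−120° (triadic ↓): 34 − 120 = -86 → -86 + 360 = 274°
+90° (square ↑): 274 + 90 = 364 → 364 − 360 = 4°
+120° (triadic ↑): 4 + 120 = 124°

124°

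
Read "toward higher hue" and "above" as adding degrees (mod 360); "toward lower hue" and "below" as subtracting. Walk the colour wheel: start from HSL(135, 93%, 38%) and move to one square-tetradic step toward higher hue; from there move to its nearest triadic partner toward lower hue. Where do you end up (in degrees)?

+90° (square ↑): 135 + 90 = 225°
−120° (triadic ↓): 225 − 120 = 105°

105°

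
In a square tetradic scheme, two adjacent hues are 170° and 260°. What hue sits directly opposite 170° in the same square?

350°

A square tetradic scheme places four hues 90° apart; opposite corners are 180° apart.
170 + 180 = 350°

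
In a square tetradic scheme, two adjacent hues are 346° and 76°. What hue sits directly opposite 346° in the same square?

166°

A square tetradic scheme places four hues 90° apart; opposite corners are 180° apart.
346 + 180 = 526 → 526 − 360 = 166°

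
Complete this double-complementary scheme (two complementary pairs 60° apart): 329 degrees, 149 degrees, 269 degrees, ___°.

A rectangular tetradic uses two complementary pairs 60° apart: offsets 0°, 60°, 180°, 240°.
Among {149°, 269°, 329°}, 329° and 149° are a 180° pair.
The remaining hue 269° needs its own complement: 269 + 180 = 449 → 449 − 360 = 89°

89°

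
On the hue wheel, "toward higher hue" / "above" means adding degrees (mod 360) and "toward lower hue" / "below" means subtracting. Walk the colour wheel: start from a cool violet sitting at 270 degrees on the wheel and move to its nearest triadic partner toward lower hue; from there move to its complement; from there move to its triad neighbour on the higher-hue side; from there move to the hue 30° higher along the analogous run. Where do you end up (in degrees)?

triadic ↓ −120°: 270 − 120 = 150°
complement +180°: 150 + 180 = 330°
triadic ↑ +120°: 330 + 120 = 450 → 450 − 360 = 90°
analog 30° ↑ +30°: 90 + 30 = 120°

120°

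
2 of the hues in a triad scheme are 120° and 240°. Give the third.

A triad places three hues 120° apart.
The full set through 120° is {0°, 120°, 240°}.
Given {120°, 240°}, the missing hue is 0°.

0°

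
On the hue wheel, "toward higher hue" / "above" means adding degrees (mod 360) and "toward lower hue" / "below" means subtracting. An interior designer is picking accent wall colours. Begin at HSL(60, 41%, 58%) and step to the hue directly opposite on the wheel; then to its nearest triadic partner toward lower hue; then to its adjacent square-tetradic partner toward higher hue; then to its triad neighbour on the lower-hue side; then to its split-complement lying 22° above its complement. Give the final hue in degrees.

292°

complement +180°: 60 + 180 = 240°
triadic ↓ −120°: 240 − 120 = 120°
square ↑ +90°: 120 + 90 = 210°
triadic ↓ −120°: 210 − 120 = 90°
split-comp 22° ↑ +202°: 90 + 202 = 292°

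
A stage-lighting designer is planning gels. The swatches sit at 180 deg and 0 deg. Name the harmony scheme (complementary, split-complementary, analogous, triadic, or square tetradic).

complementary

Sort the hues: 0°, 180°.
Successive gaps around the wheel: 180°, 180°.
Two hues 180° apart are complementary.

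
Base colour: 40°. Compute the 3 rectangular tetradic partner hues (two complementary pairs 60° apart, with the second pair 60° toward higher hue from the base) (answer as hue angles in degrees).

A rectangular tetradic uses two complementary pairs 60° apart: offsets 0°, 60°, 180°, 240°.
40 + 60 = 100°
40 + 180 = 220°
40 + 240 = 280°

100°, 220°, 280°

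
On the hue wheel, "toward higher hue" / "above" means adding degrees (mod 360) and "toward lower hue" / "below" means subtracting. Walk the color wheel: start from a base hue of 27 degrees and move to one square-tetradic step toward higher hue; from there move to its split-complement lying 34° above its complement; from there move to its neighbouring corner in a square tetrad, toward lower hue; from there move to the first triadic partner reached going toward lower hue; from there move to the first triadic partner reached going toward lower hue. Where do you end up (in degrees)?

1°

27 + 90 = 117°   (square ↑)
117 + 214 = 331°   (split-comp 34° ↑)
331 − 90 = 241°   (square ↓)
241 − 120 = 121°   (triadic ↓)
121 − 120 = 1°   (triadic ↓)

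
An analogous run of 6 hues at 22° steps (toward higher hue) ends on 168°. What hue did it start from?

58°

5 steps of 22° (toward higher hue) give a net shift of +110°.
Start = end − shift: 168 − 110 = 58°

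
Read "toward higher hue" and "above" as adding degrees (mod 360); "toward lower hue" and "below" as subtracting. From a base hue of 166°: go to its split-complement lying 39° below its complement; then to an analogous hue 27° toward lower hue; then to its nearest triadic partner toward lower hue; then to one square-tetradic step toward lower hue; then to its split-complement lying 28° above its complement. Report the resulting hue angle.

166 + 141 = 307°   (split-comp 39° ↓)
307 − 27 = 280°   (analog 27° ↓)
280 − 120 = 160°   (triadic ↓)
160 − 90 = 70°   (square ↓)
70 + 208 = 278°   (split-comp 28° ↑)

278°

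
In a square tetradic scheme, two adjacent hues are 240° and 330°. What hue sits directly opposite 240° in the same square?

60°

A square tetradic scheme places four hues 90° apart; opposite corners are 180° apart.
240 + 180 = 420 → 420 − 360 = 60°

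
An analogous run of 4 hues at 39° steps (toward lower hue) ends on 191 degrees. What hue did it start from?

308°

3 steps of 39° (toward lower hue) give a net shift of −117°.
Start = end − shift: 191 + 117 = 308°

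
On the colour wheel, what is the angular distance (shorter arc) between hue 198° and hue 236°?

38°

|198 − 236| = 38.
38 ≤ 180, so the shorter arc is 38°.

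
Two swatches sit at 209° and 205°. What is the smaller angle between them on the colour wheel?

4°

|209 − 205| = 4.
4 ≤ 180, so the shorter arc is 4°.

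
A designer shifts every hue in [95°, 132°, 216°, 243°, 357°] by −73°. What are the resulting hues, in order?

95 − 73 = 22°
132 − 73 = 59°
216 − 73 = 143°
243 − 73 = 170°
357 − 73 = 284°

22°, 59°, 143°, 170°, 284°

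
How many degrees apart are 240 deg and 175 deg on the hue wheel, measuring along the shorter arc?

|240 − 175| = 65.
65 ≤ 180, so the shorter arc is 65°.

65°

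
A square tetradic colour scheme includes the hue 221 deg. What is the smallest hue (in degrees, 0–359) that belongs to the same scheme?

41°

A square tetradic scheme places four hues every 90°.
The full set through 221° is {41°, 131°, 221°, 311°}.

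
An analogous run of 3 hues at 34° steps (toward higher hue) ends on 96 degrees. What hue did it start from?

28°

2 steps of 34° (toward higher hue) give a net shift of +68°.
Start = end − shift: 96 − 68 = 28°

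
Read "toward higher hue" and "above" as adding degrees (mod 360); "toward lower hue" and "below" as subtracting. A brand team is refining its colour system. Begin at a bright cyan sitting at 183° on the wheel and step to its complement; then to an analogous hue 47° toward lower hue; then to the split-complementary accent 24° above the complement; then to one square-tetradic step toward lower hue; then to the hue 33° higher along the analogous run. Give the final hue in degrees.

103°

+180° (complement): 183 + 180 = 363 → 363 − 360 = 3°
−47° (analog 47° ↓): 3 − 47 = -44 → -44 + 360 = 316°
+204° (split-comp 24° ↑): 316 + 204 = 520 → 520 − 360 = 160°
−90° (square ↓): 160 − 90 = 70°
+33° (analog 33° ↑): 70 + 33 = 103°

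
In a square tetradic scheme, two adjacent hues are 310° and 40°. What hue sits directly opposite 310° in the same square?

A square tetradic scheme places four hues 90° apart; opposite corners are 180° apart.
310 + 180 = 490 → 490 − 360 = 130°

130°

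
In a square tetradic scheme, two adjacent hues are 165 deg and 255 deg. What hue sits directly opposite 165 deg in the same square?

345°

A square tetradic scheme places four hues 90° apart; opposite corners are 180° apart.
165 + 180 = 345°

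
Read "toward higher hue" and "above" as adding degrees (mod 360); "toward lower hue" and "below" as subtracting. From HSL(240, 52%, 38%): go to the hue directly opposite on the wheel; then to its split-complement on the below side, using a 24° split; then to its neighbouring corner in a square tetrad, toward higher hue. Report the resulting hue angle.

306°

240 + 180 = 420 → 420 − 360 = 60°   (complement)
60 + 156 = 216°   (split-comp 24° ↓)
216 + 90 = 306°   (square ↑)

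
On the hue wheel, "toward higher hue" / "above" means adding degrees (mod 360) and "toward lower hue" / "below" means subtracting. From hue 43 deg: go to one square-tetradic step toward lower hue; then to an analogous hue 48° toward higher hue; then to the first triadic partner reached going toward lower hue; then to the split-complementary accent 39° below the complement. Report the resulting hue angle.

−90° (square ↓): 43 − 90 = -47 → -47 + 360 = 313°
+48° (analog 48° ↑): 313 + 48 = 361 → 361 − 360 = 1°
−120° (triadic ↓): 1 − 120 = -119 → -119 + 360 = 241°
+141° (split-comp 39° ↓): 241 + 141 = 382 → 382 − 360 = 22°

22°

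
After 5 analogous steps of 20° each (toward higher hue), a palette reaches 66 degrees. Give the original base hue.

326°

5 steps of 20° (toward higher hue) give a net shift of +100°.
Start = end − shift: 66 − 100 = -34 → -34 + 360 = 326°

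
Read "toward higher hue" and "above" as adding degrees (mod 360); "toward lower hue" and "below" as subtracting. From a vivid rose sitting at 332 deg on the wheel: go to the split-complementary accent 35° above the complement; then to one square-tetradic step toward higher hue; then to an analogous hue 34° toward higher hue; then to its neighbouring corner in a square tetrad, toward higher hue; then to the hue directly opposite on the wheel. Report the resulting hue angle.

split-comp 35° ↑ +215°: 332 + 215 = 547 → 547 − 360 = 187°
square ↑ +90°: 187 + 90 = 277°
analog 34° ↑ +34°: 277 + 34 = 311°
square ↑ +90°: 311 + 90 = 401 → 401 − 360 = 41°
complement +180°: 41 + 180 = 221°

221°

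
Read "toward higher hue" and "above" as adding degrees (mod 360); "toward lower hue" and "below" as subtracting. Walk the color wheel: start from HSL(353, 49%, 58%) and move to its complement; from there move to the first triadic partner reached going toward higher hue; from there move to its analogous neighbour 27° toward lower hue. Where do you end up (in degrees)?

complement +180°: 353 + 180 = 533 → 533 − 360 = 173°
triadic ↑ +120°: 173 + 120 = 293°
analog 27° ↓ −27°: 293 − 27 = 266°

266°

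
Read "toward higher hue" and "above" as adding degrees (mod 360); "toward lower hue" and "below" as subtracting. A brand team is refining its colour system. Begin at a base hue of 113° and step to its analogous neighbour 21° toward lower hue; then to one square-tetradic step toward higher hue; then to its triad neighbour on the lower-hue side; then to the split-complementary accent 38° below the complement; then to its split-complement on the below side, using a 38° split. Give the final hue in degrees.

−21° (analog 21° ↓): 113 − 21 = 92°
+90° (square ↑): 92 + 90 = 182°
−120° (triadic ↓): 182 − 120 = 62°
+142° (split-comp 38° ↓): 62 + 142 = 204°
+142° (split-comp 38° ↓): 204 + 142 = 346°

346°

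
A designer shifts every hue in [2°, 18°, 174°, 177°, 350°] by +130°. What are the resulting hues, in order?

132°, 148°, 304°, 307°, 120°

2 + 130 = 132°
18 + 130 = 148°
174 + 130 = 304°
177 + 130 = 307°
350 + 130 = 480 → 480 − 360 = 120°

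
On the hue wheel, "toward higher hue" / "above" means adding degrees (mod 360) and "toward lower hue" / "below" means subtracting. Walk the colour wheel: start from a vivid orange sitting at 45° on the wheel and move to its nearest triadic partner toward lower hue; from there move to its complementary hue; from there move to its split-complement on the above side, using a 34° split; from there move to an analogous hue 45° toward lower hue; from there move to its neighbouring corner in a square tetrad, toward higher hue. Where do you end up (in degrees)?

−120° (triadic ↓): 45 − 120 = -75 → -75 + 360 = 285°
+180° (complement): 285 + 180 = 465 → 465 − 360 = 105°
+214° (split-comp 34° ↑): 105 + 214 = 319°
−45° (analog 45° ↓): 319 − 45 = 274°
+90° (square ↑): 274 + 90 = 364 → 364 − 360 = 4°

4°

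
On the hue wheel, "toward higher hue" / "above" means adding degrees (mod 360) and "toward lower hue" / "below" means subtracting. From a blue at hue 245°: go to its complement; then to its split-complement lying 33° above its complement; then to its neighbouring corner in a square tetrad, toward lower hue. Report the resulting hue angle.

+180° (complement): 245 + 180 = 425 → 425 − 360 = 65°
+213° (split-comp 33° ↑): 65 + 213 = 278°
−90° (square ↓): 278 − 90 = 188°

188°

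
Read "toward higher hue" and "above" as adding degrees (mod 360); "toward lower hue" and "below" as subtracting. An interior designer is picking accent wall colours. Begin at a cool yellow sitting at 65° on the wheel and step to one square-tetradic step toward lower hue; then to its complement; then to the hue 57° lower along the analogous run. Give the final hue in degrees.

65 − 90 = -25 → -25 + 360 = 335°   (square ↓)
335 + 180 = 515 → 515 − 360 = 155°   (complement)
155 − 57 = 98°   (analog 57° ↓)

98°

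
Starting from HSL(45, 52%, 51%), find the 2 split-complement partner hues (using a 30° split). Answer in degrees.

Split-complementary hues sit 30° either side of the complement.
Complement of 45 degrees: 45 + 180 = 225°
225 − 30 = 195°
225 + 30 = 255°

195° and 255°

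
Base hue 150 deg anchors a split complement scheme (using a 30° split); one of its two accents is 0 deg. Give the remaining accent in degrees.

300°

Split-complementary hues sit 30° either side of the complement.
Complement of the base 150°: 150 + 180 = 330°
The given accent 0° is 30° one side of 330°; the other accent sits 30° the other side: 330 − 30 = 300°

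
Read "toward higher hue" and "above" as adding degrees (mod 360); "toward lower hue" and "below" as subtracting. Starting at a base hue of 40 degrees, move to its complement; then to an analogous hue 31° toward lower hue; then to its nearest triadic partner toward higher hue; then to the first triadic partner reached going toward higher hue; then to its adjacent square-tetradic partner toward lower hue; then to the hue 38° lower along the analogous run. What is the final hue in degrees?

301°

complement +180°: 40 + 180 = 220°
analog 31° ↓ −31°: 220 − 31 = 189°
triadic ↑ +120°: 189 + 120 = 309°
triadic ↑ +120°: 309 + 120 = 429 → 429 − 360 = 69°
square ↓ −90°: 69 − 90 = -21 → -21 + 360 = 339°
analog 38° ↓ −38°: 339 − 38 = 301°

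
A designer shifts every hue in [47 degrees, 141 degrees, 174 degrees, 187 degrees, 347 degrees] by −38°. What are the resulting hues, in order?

9°, 103°, 136°, 149°, 309°

47 − 38 = 9°
141 − 38 = 103°
174 − 38 = 136°
187 − 38 = 149°
347 − 38 = 309°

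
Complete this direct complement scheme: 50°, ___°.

The complement sits 180° across the wheel.
The full set through 50° is {50°, 230°}.
Given {50°}, the missing hue is 230°.

230°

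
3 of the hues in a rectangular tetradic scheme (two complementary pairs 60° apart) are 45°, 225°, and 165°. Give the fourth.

345°

A rectangular tetradic uses two complementary pairs 60° apart: offsets 0°, 60°, 180°, 240°.
Among {45°, 165°, 225°}, 45° and 225° are a 180° pair.
The remaining hue 165° needs its own complement: 165 + 180 = 345°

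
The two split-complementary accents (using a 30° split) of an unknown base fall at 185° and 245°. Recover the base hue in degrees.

35°

The accents sit 30° either side of the complement, so the complement is their short-arc midpoint on the wheel.
Short-arc midpoint of 185° and 245°: 215°.
Base is 180° from the complement: 215 − 180 = 35°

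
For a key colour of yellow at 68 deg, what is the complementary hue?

The complement sits 180° across the wheel.
68 + 180 = 248°

248°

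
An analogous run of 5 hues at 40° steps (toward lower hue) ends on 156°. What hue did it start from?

316°

4 steps of 40° (toward lower hue) give a net shift of −160°.
Start = end − shift: 156 + 160 = 316°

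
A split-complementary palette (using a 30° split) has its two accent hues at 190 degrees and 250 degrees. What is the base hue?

40°

The accents sit 30° either side of the complement, so the complement is their short-arc midpoint on the wheel.
Short-arc midpoint of 190° and 250°: 220°.
Base is 180° from the complement: 220 − 180 = 40°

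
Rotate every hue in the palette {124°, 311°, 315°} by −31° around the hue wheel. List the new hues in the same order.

124 − 31 = 93°
311 − 31 = 280°
315 − 31 = 284°

93°, 280°, 284°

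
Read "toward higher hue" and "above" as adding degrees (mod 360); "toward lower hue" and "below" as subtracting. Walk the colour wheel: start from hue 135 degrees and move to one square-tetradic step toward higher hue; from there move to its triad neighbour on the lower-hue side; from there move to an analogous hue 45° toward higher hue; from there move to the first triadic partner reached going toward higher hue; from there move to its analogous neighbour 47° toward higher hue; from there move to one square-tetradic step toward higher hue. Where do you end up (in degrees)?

47°

+90° (square ↑): 135 + 90 = 225°
−120° (triadic ↓): 225 − 120 = 105°
+45° (analog 45° ↑): 105 + 45 = 150°
+120° (triadic ↑): 150 + 120 = 270°
+47° (analog 47° ↑): 270 + 47 = 317°
+90° (square ↑): 317 + 90 = 407 → 407 − 360 = 47°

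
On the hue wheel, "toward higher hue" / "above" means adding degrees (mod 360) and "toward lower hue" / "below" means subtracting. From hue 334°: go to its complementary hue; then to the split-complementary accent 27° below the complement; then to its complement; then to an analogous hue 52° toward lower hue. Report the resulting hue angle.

75°

complement +180°: 334 + 180 = 514 → 514 − 360 = 154°
split-comp 27° ↓ +153°: 154 + 153 = 307°
complement +180°: 307 + 180 = 487 → 487 − 360 = 127°
analog 52° ↓ −52°: 127 − 52 = 75°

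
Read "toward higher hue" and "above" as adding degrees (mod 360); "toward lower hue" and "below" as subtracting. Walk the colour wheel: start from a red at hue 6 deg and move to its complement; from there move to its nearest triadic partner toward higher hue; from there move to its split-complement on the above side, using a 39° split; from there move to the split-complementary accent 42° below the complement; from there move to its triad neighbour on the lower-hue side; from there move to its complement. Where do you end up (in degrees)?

3°

+180° (complement): 6 + 180 = 186°
+120° (triadic ↑): 186 + 120 = 306°
+219° (split-comp 39° ↑): 306 + 219 = 525 → 525 − 360 = 165°
+138° (split-comp 42° ↓): 165 + 138 = 303°
−120° (triadic ↓): 303 − 120 = 183°
+180° (complement): 183 + 180 = 363 → 363 − 360 = 3°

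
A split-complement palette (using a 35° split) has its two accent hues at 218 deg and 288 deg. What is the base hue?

The accents sit 35° either side of the complement, so the complement is their short-arc midpoint on the wheel.
Short-arc midpoint of 218° and 288°: 253°.
Base is 180° from the complement: 253 − 180 = 73°

73°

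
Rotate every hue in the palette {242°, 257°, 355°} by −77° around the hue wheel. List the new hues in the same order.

242 − 77 = 165°
257 − 77 = 180°
355 − 77 = 278°

165°, 180°, 278°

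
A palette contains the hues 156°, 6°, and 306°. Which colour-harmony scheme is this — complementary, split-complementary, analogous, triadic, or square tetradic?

split-complementary

Sort the hues: 6°, 156°, 306°.
Successive gaps around the wheel: 150°, 150°, 60°.
Two 150° gaps and one 60° gap — a base hue opposite a pair of accents 30° either side of its complement — is the split-complementary pattern.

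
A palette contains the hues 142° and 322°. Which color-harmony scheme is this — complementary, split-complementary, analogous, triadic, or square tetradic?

Sort the hues: 142°, 322°.
Successive gaps around the wheel: 180°, 180°.
Two hues 180° apart are complementary.

complementary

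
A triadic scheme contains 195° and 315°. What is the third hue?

A triad spaces three hues 120° apart.
The full set is {75°, 195°, 315°}.

75°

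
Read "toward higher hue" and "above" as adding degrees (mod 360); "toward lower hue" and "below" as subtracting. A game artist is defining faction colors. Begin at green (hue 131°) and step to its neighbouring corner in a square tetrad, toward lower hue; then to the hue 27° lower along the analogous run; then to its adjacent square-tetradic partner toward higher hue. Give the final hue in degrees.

square ↓ −90°: 131 − 90 = 41°
analog 27° ↓ −27°: 41 − 27 = 14°
square ↑ +90°: 14 + 90 = 104°

104°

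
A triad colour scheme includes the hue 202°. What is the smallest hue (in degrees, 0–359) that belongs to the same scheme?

A triad places three hues 120° apart.
The full set through 202° is {82°, 202°, 322°}.

82°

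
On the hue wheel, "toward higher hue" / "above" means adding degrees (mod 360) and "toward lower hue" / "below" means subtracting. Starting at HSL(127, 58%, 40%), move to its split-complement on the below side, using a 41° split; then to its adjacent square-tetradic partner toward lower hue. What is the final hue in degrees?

176°

+139° (split-comp 41° ↓): 127 + 139 = 266°
−90° (square ↓): 266 − 90 = 176°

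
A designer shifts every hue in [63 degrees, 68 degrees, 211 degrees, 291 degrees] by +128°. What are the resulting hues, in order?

191°, 196°, 339°, 59°

63 + 128 = 191°
68 + 128 = 196°
211 + 128 = 339°
291 + 128 = 419 → 419 − 360 = 59°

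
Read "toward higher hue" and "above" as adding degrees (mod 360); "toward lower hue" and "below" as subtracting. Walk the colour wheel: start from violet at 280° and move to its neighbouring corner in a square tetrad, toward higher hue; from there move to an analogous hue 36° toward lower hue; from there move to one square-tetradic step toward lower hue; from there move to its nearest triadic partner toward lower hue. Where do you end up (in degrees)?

280 + 90 = 370 → 370 − 360 = 10°   (square ↑)
10 − 36 = -26 → -26 + 360 = 334°   (analog 36° ↓)
334 − 90 = 244°   (square ↓)
244 − 120 = 124°   (triadic ↓)

124°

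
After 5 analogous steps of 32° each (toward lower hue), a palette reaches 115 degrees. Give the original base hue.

5 steps of 32° (toward lower hue) give a net shift of −160°.
Start = end − shift: 115 + 160 = 275°

275°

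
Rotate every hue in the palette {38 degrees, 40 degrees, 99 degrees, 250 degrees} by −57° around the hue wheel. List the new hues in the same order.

38 − 57 = -19 → -19 + 360 = 341°
40 − 57 = -17 → -17 + 360 = 343°
99 − 57 = 42°
250 − 57 = 193°

341°, 343°, 42°, 193°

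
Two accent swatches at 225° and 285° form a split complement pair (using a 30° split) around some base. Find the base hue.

The accents sit 30° either side of the complement, so the complement is their short-arc midpoint on the wheel.
Short-arc midpoint of 225° and 285°: 255°.
Base is 180° from the complement: 255 − 180 = 75°

75°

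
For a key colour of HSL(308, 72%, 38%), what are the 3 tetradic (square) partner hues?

A square tetradic scheme places four hues every 90°.
308 + 90 = 398 → 398 − 360 = 38°
308 + 180 = 488 → 488 − 360 = 128°
308 + 270 = 578 → 578 − 360 = 218°

38°, 128°, and 218°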